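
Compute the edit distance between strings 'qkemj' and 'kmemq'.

Let D[i][j] be the edit distance between the first i characters of 'qkemj' and the first j characters of 'kmemq', with D[i][0] = i, D[0][j] = j, and D[i][j] = D[i-1][j-1] if the characters match, else 1 + min(D[i-1][j], D[i][j-1], D[i-1][j-1]). Filling the table (rows: prefixes of 'qkemj', columns: prefixes of 'kmemq'):
     ε  k  m  e  m  q
  ε  0  1  2  3  4  5
  q  1  1  2  3  4  4
  k  2  1  2  3  4  5
  e  3  2  2  2  3  4
  m  4  3  2  3  2  3
  j  5  4  3  3  3  3
The bottom-right entry gives D[5][5] = 3, so no sequence of fewer than 3 edits works. Backtracking through the table gives one optimal edit sequence (3 edits):
  qkemj → kkemj (sub q→k @1)
  kkemj → kmemj (sub k→m @2)
  kmemj → kmemq (sub j→q @5)
Edit distance = 3.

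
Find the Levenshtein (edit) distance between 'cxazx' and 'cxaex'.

Let D[i][j] be the edit distance between the first i characters of 'cxazx' and the first j characters of 'cxaex', with D[i][0] = i, D[0][j] = j, and D[i][j] = D[i-1][j-1] if the characters match, else 1 + min(D[i-1][j], D[i][j-1], D[i-1][j-1]). Filling the table (rows: prefixes of 'cxazx', columns: prefixes of 'cxaex'):
     ε  c  x  a  e  x
  ε  0  1  2  3  4  5
  c  1  0  1  2  3  4
  x  2  1  0  1  2  3
  a  3  2  1  0  1  2
  z  4  3  2  1  1  2
  x  5  4  3  2  2  1
The bottom-right entry gives D[5][5] = 1, so no sequence of fewer than 1 edit works. Backtracking through the table gives one optimal edit sequence (1 edit):
  cxazx → cxaex (sub z→e @4)
Edit distance = 1.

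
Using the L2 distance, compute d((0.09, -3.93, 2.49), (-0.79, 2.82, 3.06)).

(Σ|x_i - y_i|^2)^(1/2) = (|0.09 - (-0.79)|^2 + |-3.93 - 2.82|^2 + |2.49 - 3.06|^2)^(1/2)
= (0.88^2 + 6.75^2 + 0.57^2)^(1/2) = (0.7744 + 45.5625 + 0.3249)^(1/2) = (46.6618)^(1/2) ≈ 6.8309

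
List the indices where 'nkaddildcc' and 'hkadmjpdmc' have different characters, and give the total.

Differing positions: 1, 5, 6, 7, 9. Hamming distance = 5.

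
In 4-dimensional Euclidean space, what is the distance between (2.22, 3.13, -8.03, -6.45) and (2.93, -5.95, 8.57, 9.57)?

√(Σ(x_i - y_i)²) = √((2.22 - 2.93)² + (3.13 - (-5.95))² + (-8.03 - 8.57)² + (-6.45 - 9.57)²)
= √((-0.71)² + 9.08² + (-16.6)² + (-16.02)²) = √(0.5041 + 82.4464 + 275.56 + 256.6404) = √615.1509 ≈ 24.8022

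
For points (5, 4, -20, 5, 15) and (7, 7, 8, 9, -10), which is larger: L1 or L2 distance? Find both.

L1 = |5 - 7| + |4 - 7| + |-20 - 8| + |5 - 9| + |15 - (-10)| = 2 + 3 + 28 + 4 + 25 = 62
L2 = √(2² + 3² + 28² + 4² + 25²) = √1438 ≈ 37.921
L1 ≥ L2 always (equality iff movement is along one axis); L1 > L2 here.
Ratio L1/L2 = 62/√1438 ≈ 1.635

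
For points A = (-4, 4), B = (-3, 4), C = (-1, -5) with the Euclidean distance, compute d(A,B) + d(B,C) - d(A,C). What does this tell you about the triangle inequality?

d(A,B) = √(1² + 0²) = √1 = 1, d(B,C) = √(2² + 9²) = √85 ≈ 9.2195, d(A,C) = √(3² + 9²) = √90 ≈ 9.4868.
d(A,B) + d(B,C) - d(A,C) = 1 + 9.2195 - 9.4868 = 10.2195 - 9.4868 = 0.7327 (to 4 decimal places). This is ≥ 0, so the triangle inequality holds for these points.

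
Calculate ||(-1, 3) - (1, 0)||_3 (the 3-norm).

(Σ|x_i - y_i|^3)^(1/3) = (|-1 - 1|^3 + |3 - 0|^3)^(1/3)
= (2^3 + 3^3)^(1/3) = (8 + 27)^(1/3) = (35)^(1/3) ≈ 3.2711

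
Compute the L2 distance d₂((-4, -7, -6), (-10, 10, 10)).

√(Σ(x_i - y_i)²) = √((-4 - (-10))² + (-7 - 10)² + (-6 - 10)²)
= √(6² + (-17)² + (-16)²) = √(36 + 289 + 256) = √581 ≈ 24.1039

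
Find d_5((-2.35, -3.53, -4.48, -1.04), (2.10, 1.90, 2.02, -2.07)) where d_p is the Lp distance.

(Σ|x_i - y_i|^5)^(1/5) = (|-2.35 - 2.1|^5 + |-3.53 - 1.9|^5 + |-4.48 - 2.02|^5 + |-1.04 - (-2.07)|^5)^(1/5)
= (4.45^5 + 5.43^5 + 6.5^5 + 1.03^5)^(1/5) ≈ (1745.0186 + 4720.6212 + 11602.9062 + 1.1593)^(1/5) = (18069.7053)^(1/5) ≈ 7.1022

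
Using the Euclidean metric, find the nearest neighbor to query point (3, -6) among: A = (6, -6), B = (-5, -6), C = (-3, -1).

Distances: d(A) = 3, d(B) = 8, d(C) ≈ 7.8102. Nearest: A = (6, -6) with distance 3.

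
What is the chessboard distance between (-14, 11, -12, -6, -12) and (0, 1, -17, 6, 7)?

max(|x_i - y_i|) = max(|-14 - 0|, |11 - 1|, |-12 - (-17)|, |-6 - 6|, |-12 - 7|) = max(14, 10, 5, 12, 19) = 19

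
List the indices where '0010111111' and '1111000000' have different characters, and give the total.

Differing positions: 1, 2, 4, 5, 6, 7, 8, 9, 10. Hamming distance = 9.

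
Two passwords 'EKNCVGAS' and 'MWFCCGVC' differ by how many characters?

Differing positions: 1, 2, 3, 5, 7, 8. Hamming distance = 6.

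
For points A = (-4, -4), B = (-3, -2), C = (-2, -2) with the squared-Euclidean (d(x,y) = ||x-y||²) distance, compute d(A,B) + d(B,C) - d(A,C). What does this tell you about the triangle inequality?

d(A,B) = 1² + 2² = 5, d(B,C) = 1² + 0² = 1, d(A,C) = 2² + 2² = 8.
d(A,B) + d(B,C) - d(A,C) = 5 + 1 - 8 = 6 - 8 = -2. This is < 0, so the triangle inequality FAILS for these points (squared-Euclidean is not a metric).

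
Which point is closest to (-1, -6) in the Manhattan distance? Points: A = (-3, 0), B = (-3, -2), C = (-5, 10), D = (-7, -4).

Distances: d(A) = 8, d(B) = 6, d(C) = 20, d(D) = 8. Nearest: B = (-3, -2) with distance 6.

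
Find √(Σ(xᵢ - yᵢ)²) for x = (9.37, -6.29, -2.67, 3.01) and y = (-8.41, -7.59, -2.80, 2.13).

√(Σ(x_i - y_i)²) = √((9.37 - (-8.41))² + (-6.29 - (-7.59))² + (-2.67 - (-2.8))² + (3.01 - 2.13)²)
= √(17.78² + 1.3² + 0.13² + 0.88²) = √(316.1284 + 1.69 + 0.0169 + 0.7744) = √318.6097 ≈ 17.8496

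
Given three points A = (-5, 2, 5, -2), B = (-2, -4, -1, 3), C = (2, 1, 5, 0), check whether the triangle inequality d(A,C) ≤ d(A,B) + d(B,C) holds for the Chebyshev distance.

d(A,B) = max(3, 6, 6, 5) = 6, d(B,C) = max(4, 5, 6, 3) = 6, d(A,C) = max(7, 1, 0, 2) = 7.
d(A,C) = 7 ≤ 6 + 6 = 12. Triangle inequality is satisfied.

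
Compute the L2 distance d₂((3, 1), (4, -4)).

√(Σ(x_i - y_i)²) = √((3 - 4)² + (1 - (-4))²)
= √((-1)² + 5²) = √(1 + 25) = √26 ≈ 5.099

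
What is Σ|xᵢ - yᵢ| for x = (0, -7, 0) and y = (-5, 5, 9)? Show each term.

Σ|x_i - y_i| = |0 - (-5)| + |-7 - 5| + |0 - 9| = 5 + 12 + 9 = 26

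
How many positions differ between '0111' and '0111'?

Differing positions: none. Hamming distance = 0.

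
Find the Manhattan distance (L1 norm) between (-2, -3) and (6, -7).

Σ|x_i - y_i| = |-2 - 6| + |-3 - (-7)| = 8 + 4 = 12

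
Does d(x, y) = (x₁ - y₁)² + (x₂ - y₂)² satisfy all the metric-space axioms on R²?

No. The squared Euclidean distance fails the triangle inequality. Counterexample: x = (0, 0), y = (5, 4), z = (10, 8). d(x,z) = 10² + 8² = 164, but d(x,y) + d(y,z) = (5² + 4²) + (5² + 4²) = 41 + 41 = 82. Since 164 > 82, the triangle inequality is violated. (Note: √d, the ordinary Euclidean distance, IS a metric.)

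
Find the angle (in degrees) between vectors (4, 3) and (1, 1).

With u = (4, 3), v = (1, 1):
u·v = 4·1 + 3·1 = 4 + 3 = 7.
|u| = √(4² + 3²) = √25, |v| = √(1² + 1²) = √2, so |u||v| = √(25·2) = √50.
cos θ = (u·v)/(|u||v|) = 7/√50 ≈ 0.989949
θ = arccos(0.989949) ≈ 8.13°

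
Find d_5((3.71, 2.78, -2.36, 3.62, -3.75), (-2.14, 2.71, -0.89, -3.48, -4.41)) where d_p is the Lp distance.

(Σ|x_i - y_i|^5)^(1/5) = (|3.71 - (-2.14)|^5 + |2.78 - 2.71|^5 + |-2.36 - (-0.89)|^5 + |3.62 - (-3.48)|^5 + |-3.75 - (-4.41)|^5)^(1/5)
= (5.85^5 + 0.07^5 + 1.47^5 + 7.1^5 + 0.66^5)^(1/5) ≈ (6851.4001 + 0 + 6.8641 + 18042.2935 + 0.1252)^(1/5) = (24900.6829)^(1/5) ≈ 7.5726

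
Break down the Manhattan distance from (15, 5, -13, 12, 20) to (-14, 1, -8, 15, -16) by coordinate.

Σ|x_i - y_i| = |15 - (-14)| + |5 - 1| + |-13 - (-8)| + |12 - 15| + |20 - (-16)| = 29 + 4 + 5 + 3 + 36 = 77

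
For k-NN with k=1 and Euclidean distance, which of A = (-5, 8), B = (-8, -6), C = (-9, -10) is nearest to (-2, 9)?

Distances: d(A) ≈ 3.1623, d(B) ≈ 16.1555, d(C) ≈ 20.2485. Nearest: A = (-5, 8) with distance 3.1623.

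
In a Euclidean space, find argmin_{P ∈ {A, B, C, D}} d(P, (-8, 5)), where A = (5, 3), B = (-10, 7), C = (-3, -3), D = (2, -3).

Distances: d(A) ≈ 13.1529, d(B) ≈ 2.8284, d(C) ≈ 9.434, d(D) ≈ 12.8062. Nearest: B = (-10, 7) with distance 2.8284.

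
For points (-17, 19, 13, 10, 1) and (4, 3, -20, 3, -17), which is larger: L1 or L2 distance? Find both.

L1 = |-17 - 4| + |19 - 3| + |13 - (-20)| + |10 - 3| + |1 - (-17)| = 21 + 16 + 33 + 7 + 18 = 95
L2 = √(21² + 16² + 33² + 7² + 18²) = √2159 ≈ 46.465
L1 ≥ L2 always (equality iff movement is along one axis); L1 > L2 here.
Ratio L1/L2 = 95/√2159 ≈ 2.0445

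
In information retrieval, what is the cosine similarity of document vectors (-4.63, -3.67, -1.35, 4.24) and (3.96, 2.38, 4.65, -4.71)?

With u = (-4.63, -3.67, -1.35, 4.24), v = (3.96, 2.38, 4.65, -4.71):
u·v = (-4.63)·3.96 + (-3.67)·2.38 + (-1.35)·4.65 + 4.24·(-4.71) = (-18.3348) + (-8.7346) + (-6.2775) + (-19.9704) = -53.3173.
|u| = √((-4.63)² + (-3.67)² + (-1.35)² + 4.24²) = √(21.4369 + 13.4689 + 1.8225 + 17.9776) = √54.7059, |v| = √(3.96² + 2.38² + 4.65² + (-4.71)²) = √(15.6816 + 5.6644 + 21.6225 + 22.1841) = √65.1526.
cos θ = (u·v)/(|u||v|) = -53.3173/(√54.7059·√65.1526) ≈ -0.8931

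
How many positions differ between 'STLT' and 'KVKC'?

Differing positions: 1, 2, 3, 4. Hamming distance = 4.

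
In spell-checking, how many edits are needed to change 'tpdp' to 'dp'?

Let D[i][j] be the edit distance between the first i characters of 'tpdp' and the first j characters of 'dp', with D[i][0] = i, D[0][j] = j, and D[i][j] = D[i-1][j-1] if the characters match, else 1 + min(D[i-1][j], D[i][j-1], D[i-1][j-1]). Filling the table (rows: prefixes of 'tpdp', columns: prefixes of 'dp'):
     ε  d  p
  ε  0  1  2
  t  1  1  2
  p  2  2  1
  d  3  2  2
  p  4  3  2
The bottom-right entry gives D[4][2] = 2, so no sequence of fewer than 2 edits works. Backtracking through the table gives one optimal edit sequence (2 edits):
  tpdp → pdp (del t @1)
  pdp → dp (del p @1)
Edit distance = 2.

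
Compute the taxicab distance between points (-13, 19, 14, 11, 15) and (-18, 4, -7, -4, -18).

Σ|x_i - y_i| = |-13 - (-18)| + |19 - 4| + |14 - (-7)| + |11 - (-4)| + |15 - (-18)| = 5 + 15 + 21 + 15 + 33 = 89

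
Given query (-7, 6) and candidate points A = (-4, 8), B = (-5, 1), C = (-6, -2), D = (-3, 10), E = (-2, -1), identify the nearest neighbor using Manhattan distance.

Distances: d(A) = 5, d(B) = 7, d(C) = 9, d(D) = 8, d(E) = 12. Nearest: A = (-4, 8) with distance 5.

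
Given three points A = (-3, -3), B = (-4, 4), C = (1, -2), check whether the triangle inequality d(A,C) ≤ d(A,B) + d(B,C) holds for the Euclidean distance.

d(A,B) = √(1² + 7²) = √50 ≈ 7.0711, d(B,C) = √(5² + 6²) = √61 ≈ 7.8102, d(A,C) = √(4² + 1²) = √17 ≈ 4.1231.
d(A,C) ≈ 4.1231 ≤ 7.0711 + 7.8102 = 14.8813. Triangle inequality is satisfied.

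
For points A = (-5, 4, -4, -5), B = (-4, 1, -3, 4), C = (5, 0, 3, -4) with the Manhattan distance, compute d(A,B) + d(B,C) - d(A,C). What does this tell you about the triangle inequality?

d(A,B) = 1 + 3 + 1 + 9 = 14, d(B,C) = 9 + 1 + 6 + 8 = 24, d(A,C) = 10 + 4 + 7 + 1 = 22.
d(A,B) + d(B,C) - d(A,C) = 14 + 24 - 22 = 38 - 22 = 16. This is ≥ 0, so the triangle inequality holds for these points.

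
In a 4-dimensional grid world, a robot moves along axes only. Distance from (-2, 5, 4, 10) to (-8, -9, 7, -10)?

Σ|x_i - y_i| = |-2 - (-8)| + |5 - (-9)| + |4 - 7| + |10 - (-10)| = 6 + 14 + 3 + 20 = 43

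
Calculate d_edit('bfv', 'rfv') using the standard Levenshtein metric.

Let D[i][j] be the edit distance between the first i characters of 'bfv' and the first j characters of 'rfv', with D[i][0] = i, D[0][j] = j, and D[i][j] = D[i-1][j-1] if the characters match, else 1 + min(D[i-1][j], D[i][j-1], D[i-1][j-1]). Filling the table (rows: prefixes of 'bfv', columns: prefixes of 'rfv'):
     ε  r  f  v
  ε  0  1  2  3
  b  1  1  2  3
  f  2  2  1  2
  v  3  3  2  1
The bottom-right entry gives D[3][3] = 1, so no sequence of fewer than 1 edit works. Backtracking through the table gives one optimal edit sequence (1 edit):
  bfv → rfv (sub b→r @1)
Edit distance = 1.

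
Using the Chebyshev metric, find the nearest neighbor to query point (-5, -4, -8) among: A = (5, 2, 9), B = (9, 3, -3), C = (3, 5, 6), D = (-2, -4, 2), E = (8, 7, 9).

Distances: d(A) = 17, d(B) = 14, d(C) = 14, d(D) = 10, d(E) = 17. Nearest: D = (-2, -4, 2) with distance 10.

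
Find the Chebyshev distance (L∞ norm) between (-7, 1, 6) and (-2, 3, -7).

max(|x_i - y_i|) = max(|-7 - (-2)|, |1 - 3|, |6 - (-7)|) = max(5, 2, 13) = 13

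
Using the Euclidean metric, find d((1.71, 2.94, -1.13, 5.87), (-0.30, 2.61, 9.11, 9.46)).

√(Σ(x_i - y_i)²) = √((1.71 - (-0.3))² + (2.94 - 2.61)² + (-1.13 - 9.11)² + (5.87 - 9.46)²)
= √(2.01² + 0.33² + (-10.24)² + (-3.59)²) = √(4.0401 + 0.1089 + 104.8576 + 12.8881) = √121.8947 ≈ 11.0406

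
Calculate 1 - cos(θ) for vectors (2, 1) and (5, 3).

With u = (2, 1), v = (5, 3):
u·v = 2·5 + 1·3 = 10 + 3 = 13.
|u| = √(2² + 1²) = √5, |v| = √(5² + 3²) = √34, so |u||v| = √(5·34) = √170.
cos θ = (u·v)/(|u||v|) = 13/√170 ≈ 0.9971
Cosine distance = 1 - cos θ ≈ 1 - 0.9971 = 0.0029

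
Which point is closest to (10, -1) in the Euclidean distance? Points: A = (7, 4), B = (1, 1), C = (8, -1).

Distances: d(A) ≈ 5.831, d(B) ≈ 9.2195, d(C) = 2. Nearest: C = (8, -1) with distance 2.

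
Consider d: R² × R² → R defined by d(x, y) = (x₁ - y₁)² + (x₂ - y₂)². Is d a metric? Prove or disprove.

No. The squared Euclidean distance fails the triangle inequality. Counterexample: x = (0, 0), y = (3, 5), z = (6, 10). d(x,z) = 6² + 10² = 136, but d(x,y) + d(y,z) = (3² + 5²) + (3² + 5²) = 34 + 34 = 68. Since 136 > 68, the triangle inequality is violated. (Note: √d, the ordinary Euclidean distance, IS a metric.)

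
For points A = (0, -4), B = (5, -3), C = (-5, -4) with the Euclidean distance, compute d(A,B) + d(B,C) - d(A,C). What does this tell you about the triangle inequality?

d(A,B) = √(5² + 1²) = √26 ≈ 5.099, d(B,C) = √(10² + 1²) = √101 ≈ 10.0499, d(A,C) = √(5² + 0²) = √25 = 5.
d(A,B) + d(B,C) - d(A,C) = 5.099 + 10.0499 - 5 = 15.1489 - 5 = 10.1489 (to 4 decimal places). This is ≥ 0, so the triangle inequality holds for these points.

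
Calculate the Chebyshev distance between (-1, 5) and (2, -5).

max(|x_i - y_i|) = max(|-1 - 2|, |5 - (-5)|) = max(3, 10) = 10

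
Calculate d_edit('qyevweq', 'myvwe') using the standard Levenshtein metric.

Let D[i][j] be the edit distance between the first i characters of 'qyevweq' and the first j characters of 'myvwe', with D[i][0] = i, D[0][j] = j, and D[i][j] = D[i-1][j-1] if the characters match, else 1 + min(D[i-1][j], D[i][j-1], D[i-1][j-1]). Filling the table (rows: prefixes of 'qyevweq', columns: prefixes of 'myvwe'):
     ε  m  y  v  w  e
  ε  0  1  2  3  4  5
  q  1  1  2  3  4  5
  y  2  2  1  2  3  4
  e  3  3  2  2  3  3
  v  4  4  3  2  3  4
  w  5  5  4  3  2  3
  e  6  6  5  4  3  2
  q  7  7  6  5  4  3
The bottom-right entry gives D[7][5] = 3, so no sequence of fewer than 3 edits works. Backtracking through the table gives one optimal edit sequence (3 edits):
  qyevweq → myevweq (sub q→m @1)
  myevweq → myvweq (del e @3)
  myvweq → myvwe (del q @6)
Edit distance = 3.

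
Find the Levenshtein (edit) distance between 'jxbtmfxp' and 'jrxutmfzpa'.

Let D[i][j] be the edit distance between the first i characters of 'jxbtmfxp' and the first j characters of 'jrxutmfzpa', with D[i][0] = i, D[0][j] = j, and D[i][j] = D[i-1][j-1] if the characters match, else 1 + min(D[i-1][j], D[i][j-1], D[i-1][j-1]). Filling the table (rows: prefixes of 'jxbtmfxp', columns: prefixes of 'jrxutmfzpa'):
     ε  j  r  x  u  t  m  f  z  p  a
  ε  0  1  2  3  4  5  6  7  8  9 10
  j  1  0  1  2  3  4  5  6  7  8  9
  x  2  1  1  1  2  3  4  5  6  7  8
  b  3  2  2  2  2  3  4  5  6  7  8
  t  4  3  3  3  3  2  3  4  5  6  7
  m  5  4  4  4  4  3  2  3  4  5  6
  f  6  5  5  5  5  4  3  2  3  4  5
  x  7  6  6  5  6  5  4  3  3  4  5
  p  8  7  7  6  6  6  5  4  4  3  4
The bottom-right entry gives D[8][10] = 4, so no sequence of fewer than 4 edits works. Backtracking through the table gives one optimal edit sequence (4 edits):
  jxbtmfxp → jrxbtmfxp (ins r @2)
  jrxbtmfxp → jrxutmfxp (sub b→u @4)
  jrxutmfxp → jrxutmfzp (sub x→z @8)
  jrxutmfzp → jrxutmfzpa (ins a @10)
Edit distance = 4.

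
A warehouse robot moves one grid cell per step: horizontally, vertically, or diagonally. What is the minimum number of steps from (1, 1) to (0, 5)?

max(|x_i - y_i|) = max(|1 - 0|, |1 - 5|) = max(1, 4) = 4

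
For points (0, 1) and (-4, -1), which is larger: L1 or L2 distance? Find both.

L1 = |0 - (-4)| + |1 - (-1)| = 4 + 2 = 6
L2 = √(4² + 2²) = √20 ≈ 4.4721
L1 ≥ L2 always (equality iff movement is along one axis); L1 > L2 here.
Ratio L1/L2 = 6/√20 ≈ 1.3416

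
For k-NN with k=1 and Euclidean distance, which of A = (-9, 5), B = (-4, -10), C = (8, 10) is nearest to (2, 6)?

Distances: d(A) ≈ 11.0454, d(B) ≈ 17.088, d(C) ≈ 7.2111. Nearest: C = (8, 10) with distance 7.2111.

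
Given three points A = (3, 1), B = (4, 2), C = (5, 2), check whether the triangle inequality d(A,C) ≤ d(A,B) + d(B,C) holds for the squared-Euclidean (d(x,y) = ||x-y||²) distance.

d(A,B) = 1² + 1² = 2, d(B,C) = 1² + 0² = 1, d(A,C) = 2² + 1² = 5.
d(A,C) = 5 > 2 + 1 = 3. Triangle inequality is VIOLATED. (Squared-Euclidean is not a metric — this is a counterexample.)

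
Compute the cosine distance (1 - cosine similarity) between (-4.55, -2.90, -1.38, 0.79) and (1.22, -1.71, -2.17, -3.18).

With u = (-4.55, -2.90, -1.38, 0.79), v = (1.22, -1.71, -2.17, -3.18):
u·v = (-4.55)·1.22 + (-2.9)·(-1.71) + (-1.38)·(-2.17) + 0.79·(-3.18) = (-5.551) + 4.959 + 2.9946 + (-2.5122) = -0.1096.
|u| = √((-4.55)² + (-2.9)² + (-1.38)² + 0.79²) = √(20.7025 + 8.41 + 1.9044 + 0.6241) = √31.641, |v| = √(1.22² + (-1.71)² + (-2.17)² + (-3.18)²) = √(1.4884 + 2.9241 + 4.7089 + 10.1124) = √19.2338.
cos θ = (u·v)/(|u||v|) = -0.1096/(√31.641·√19.2338) ≈ -0.0044
Cosine distance = 1 - cos θ ≈ 1 - (-0.0044) = 1.0044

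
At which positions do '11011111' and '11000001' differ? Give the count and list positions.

Differing positions: 4, 5, 6, 7. Hamming distance = 4.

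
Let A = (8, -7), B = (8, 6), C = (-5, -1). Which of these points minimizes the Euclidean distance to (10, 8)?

Distances: d(A) ≈ 15.1327, d(B) ≈ 2.8284, d(C) ≈ 17.4929. Nearest: B = (8, 6) with distance 2.8284.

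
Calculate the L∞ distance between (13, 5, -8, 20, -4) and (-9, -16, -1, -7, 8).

max(|x_i - y_i|) = max(|13 - (-9)|, |5 - (-16)|, |-8 - (-1)|, |20 - (-7)|, |-4 - 8|) = max(22, 21, 7, 27, 12) = 27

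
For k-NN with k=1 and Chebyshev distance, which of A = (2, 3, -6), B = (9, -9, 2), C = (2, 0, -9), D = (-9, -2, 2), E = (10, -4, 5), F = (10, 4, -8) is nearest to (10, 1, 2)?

Distances: d(A) = 8, d(B) = 10, d(C) = 11, d(D) = 19, d(E) = 5, d(F) = 10. Nearest: E = (10, -4, 5) with distance 5.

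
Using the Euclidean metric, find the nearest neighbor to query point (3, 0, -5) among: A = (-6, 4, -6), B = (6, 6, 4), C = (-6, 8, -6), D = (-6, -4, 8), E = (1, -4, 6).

Distances: d(A) ≈ 9.8995, d(B) ≈ 11.225, d(C) ≈ 12.083, d(D) ≈ 16.3095, d(E) ≈ 11.8743. Nearest: A = (-6, 4, -6) with distance 9.8995.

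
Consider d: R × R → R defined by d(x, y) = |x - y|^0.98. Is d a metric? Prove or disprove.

Yes. With 0 < p = 0.98 ≤ 1, d(x,y) = |x-y|^0.98 is a metric on R. Non-negativity and symmetry are immediate; |x-y|^0.98 = 0 ⟺ |x-y| = 0 ⟺ x = y. For the triangle inequality, the function t ↦ t^0.98 is subadditive on [0,∞) when p ≤ 1, so |x-z|^0.98 ≤ (|x-y| + |y-z|)^0.98 ≤ |x-y|^0.98 + |y-z|^0.98.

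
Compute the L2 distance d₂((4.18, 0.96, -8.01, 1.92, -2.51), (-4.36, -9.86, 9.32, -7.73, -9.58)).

√(Σ(x_i - y_i)²) = √((4.18 - (-4.36))² + (0.96 - (-9.86))² + (-8.01 - 9.32)² + (1.92 - (-7.73))² + (-2.51 - (-9.58))²)
= √(8.54² + 10.82² + (-17.33)² + 9.65² + 7.07²) = √(72.9316 + 117.0724 + 300.3289 + 93.1225 + 49.9849) = √633.4403 ≈ 25.1682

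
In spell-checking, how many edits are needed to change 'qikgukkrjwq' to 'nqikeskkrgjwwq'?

Let D[i][j] be the edit distance between the first i characters of 'qikgukkrjwq' and the first j characters of 'nqikeskkrgjwwq', with D[i][0] = i, D[0][j] = j, and D[i][j] = D[i-1][j-1] if the characters match, else 1 + min(D[i-1][j], D[i][j-1], D[i-1][j-1]). Filling the table (rows: prefixes of 'qikgukkrjwq', columns: prefixes of 'nqikeskkrgjwwq'):
     ε  n  q  i  k  e  s  k  k  r  g  j  w  w  q
  ε  0  1  2  3  4  5  6  7  8  9 10 11 12 13 14
  q  1  1  1  2  3  4  5  6  7  8  9 10 11 12 13
  i  2  2  2  1  2  3  4  5  6  7  8  9 10 11 12
  k  3  3  3  2  1  2  3  4  5  6  7  8  9 10 11
  g  4  4  4  3  2  2  3  4  5  6  6  7  8  9 10
  u  5  5  5  4  3  3  3  4  5  6  7  7  8  9 10
  k  6  6  6  5  4  4  4  3  4  5  6  7  8  9 10
  k  7  7  7  6  5  5  5  4  3  4  5  6  7  8  9
  r  8  8  8  7  6  6  6  5  4  3  4  5  6  7  8
  j  9  9  9  8  7  7  7  6  5  4  4  4  5  6  7
  w 10 10 10  9  8  8  8  7  6  5  5  5  4  5  6
  q 11 11 10 10  9  9  9  8  7  6  6  6  5  5  5
The bottom-right entry gives D[11][14] = 5, so no sequence of fewer than 5 edits works. Backtracking through the table gives one optimal edit sequence (5 edits):
  qikgukkrjwq → nqikgukkrjwq (ins n @1)
  nqikgukkrjwq → nqikeukkrjwq (sub g→e @5)
  nqikeukkrjwq → nqikeskkrjwq (sub u→s @6)
  nqikeskkrjwq → nqikeskkrgjwq (ins g @10)
  nqikeskkrgjwq → nqikeskkrgjwwq (ins w @12)
Edit distance = 5.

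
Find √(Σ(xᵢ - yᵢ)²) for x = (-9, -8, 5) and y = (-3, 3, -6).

√(Σ(x_i - y_i)²) = √((-9 - (-3))² + (-8 - 3)² + (5 - (-6))²)
= √((-6)² + (-11)² + 11²) = √(36 + 121 + 121) = √278 ≈ 16.6733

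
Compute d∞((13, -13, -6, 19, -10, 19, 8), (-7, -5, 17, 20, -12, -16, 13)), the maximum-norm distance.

max(|x_i - y_i|) = max(|13 - (-7)|, |-13 - (-5)|, |-6 - 17|, |19 - 20|, |-10 - (-12)|, |19 - (-16)|, |8 - 13|) = max(20, 8, 23, 1, 2, 35, 5) = 35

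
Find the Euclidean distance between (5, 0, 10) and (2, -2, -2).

√(Σ(x_i - y_i)²) = √((5 - 2)² + (0 - (-2))² + (10 - (-2))²)
= √(3² + 2² + 12²) = √(9 + 4 + 144) = √157 ≈ 12.53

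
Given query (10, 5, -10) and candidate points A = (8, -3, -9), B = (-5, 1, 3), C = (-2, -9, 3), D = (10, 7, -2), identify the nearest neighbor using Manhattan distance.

Distances: d(A) = 11, d(B) = 32, d(C) = 39, d(D) = 10. Nearest: D = (10, 7, -2) with distance 10.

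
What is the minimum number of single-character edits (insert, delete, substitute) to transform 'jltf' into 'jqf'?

Let D[i][j] be the edit distance between the first i characters of 'jltf' and the first j characters of 'jqf', with D[i][0] = i, D[0][j] = j, and D[i][j] = D[i-1][j-1] if the characters match, else 1 + min(D[i-1][j], D[i][j-1], D[i-1][j-1]). Filling the table (rows: prefixes of 'jltf', columns: prefixes of 'jqf'):
     ε  j  q  f
  ε  0  1  2  3
  j  1  0  1  2
  l  2  1  1  2
  t  3  2  2  2
  f  4  3  3  2
The bottom-right entry gives D[4][3] = 2, so no sequence of fewer than 2 edits works. Backtracking through the table gives one optimal edit sequence (2 edits):
  jltf → jtf (del l @2)
  jtf → jqf (sub t→q @2)
Edit distance = 2.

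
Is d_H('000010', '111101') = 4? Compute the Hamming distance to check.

Differing positions: 1, 2, 3, 4, 5, 6. Hamming distance = 6, so the claim that d_H = 4 is false.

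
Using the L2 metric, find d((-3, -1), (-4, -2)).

√(Σ(x_i - y_i)²) = √((-3 - (-4))² + (-1 - (-2))²)
= √(1² + 1²) = √(1 + 1) = √2 ≈ 1.4142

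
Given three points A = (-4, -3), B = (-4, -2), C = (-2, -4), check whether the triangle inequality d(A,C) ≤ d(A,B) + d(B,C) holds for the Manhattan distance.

d(A,B) = 0 + 1 = 1, d(B,C) = 2 + 2 = 4, d(A,C) = 2 + 1 = 3.
d(A,C) = 3 ≤ 1 + 4 = 5. Triangle inequality is satisfied.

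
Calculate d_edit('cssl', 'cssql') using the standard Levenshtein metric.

Let D[i][j] be the edit distance between the first i characters of 'cssl' and the first j characters of 'cssql', with D[i][0] = i, D[0][j] = j, and D[i][j] = D[i-1][j-1] if the characters match, else 1 + min(D[i-1][j], D[i][j-1], D[i-1][j-1]). Filling the table (rows: prefixes of 'cssl', columns: prefixes of 'cssql'):
     ε  c  s  s  q  l
  ε  0  1  2  3  4  5
  c  1  0  1  2  3  4
  s  2  1  0  1  2  3
  s  3  2  1  0  1  2
  l  4  3  2  1  1  1
The bottom-right entry gives D[4][5] = 1, so no sequence of fewer than 1 edit works. Backtracking through the table gives one optimal edit sequence (1 edit):
  cssl → cssql (ins q @4)
Edit distance = 1.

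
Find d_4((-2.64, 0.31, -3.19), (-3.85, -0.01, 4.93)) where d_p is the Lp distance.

(Σ|x_i - y_i|^4)^(1/4) = (|-2.64 - (-3.85)|^4 + |0.31 - (-0.01)|^4 + |-3.19 - 4.93|^4)^(1/4)
= (1.21^4 + 0.32^4 + 8.12^4)^(1/4) ≈ (2.1436 + 0.0105 + 4347.3451)^(1/4) = (4349.4992)^(1/4) ≈ 8.121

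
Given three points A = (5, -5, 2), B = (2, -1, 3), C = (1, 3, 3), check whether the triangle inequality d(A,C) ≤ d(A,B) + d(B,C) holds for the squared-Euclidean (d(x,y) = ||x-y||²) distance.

d(A,B) = 3² + 4² + 1² = 26, d(B,C) = 1² + 4² + 0² = 17, d(A,C) = 4² + 8² + 1² = 81.
d(A,C) = 81 > 26 + 17 = 43. Triangle inequality is VIOLATED. (Squared-Euclidean is not a metric — this is a counterexample.)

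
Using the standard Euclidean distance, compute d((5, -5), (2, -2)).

(Σ|x_i - y_i|^2)^(1/2) = (|5 - 2|^2 + |-5 - (-2)|^2)^(1/2)
= (3^2 + 3^2)^(1/2) = (9 + 9)^(1/2) = (18)^(1/2) ≈ 4.2426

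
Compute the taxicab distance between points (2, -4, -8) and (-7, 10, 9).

Σ|x_i - y_i| = |2 - (-7)| + |-4 - 10| + |-8 - 9| = 9 + 14 + 17 = 40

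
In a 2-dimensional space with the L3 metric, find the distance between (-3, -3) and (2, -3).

(Σ|x_i - y_i|^3)^(1/3) = (|-3 - 2|^3 + |-3 - (-3)|^3)^(1/3)
= (5^3 + 0^3)^(1/3) = (125 + 0)^(1/3) = (125)^(1/3) = 5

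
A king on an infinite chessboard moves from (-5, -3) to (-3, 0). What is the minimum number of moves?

max(|x_i - y_i|) = max(|-5 - (-3)|, |-3 - 0|) = max(2, 3) = 3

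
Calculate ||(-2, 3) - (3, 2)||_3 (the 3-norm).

(Σ|x_i - y_i|^3)^(1/3) = (|-2 - 3|^3 + |3 - 2|^3)^(1/3)
= (5^3 + 1^3)^(1/3) = (125 + 1)^(1/3) = (126)^(1/3) ≈ 5.0133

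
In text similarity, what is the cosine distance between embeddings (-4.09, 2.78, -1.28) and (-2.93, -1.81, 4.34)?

With u = (-4.09, 2.78, -1.28), v = (-2.93, -1.81, 4.34):
u·v = (-4.09)·(-2.93) + 2.78·(-1.81) + (-1.28)·4.34 = 11.9837 + (-5.0318) + (-5.5552) = 1.3967.
|u| = √((-4.09)² + 2.78² + (-1.28)²) = √(16.7281 + 7.7284 + 1.6384) = √26.0949, |v| = √((-2.93)² + (-1.81)² + 4.34²) = √(8.5849 + 3.2761 + 18.8356) = √30.6966.
cos θ = (u·v)/(|u||v|) = 1.3967/(√26.0949·√30.6966) ≈ 0.0493
Cosine distance = 1 - cos θ ≈ 1 - 0.0493 = 0.9507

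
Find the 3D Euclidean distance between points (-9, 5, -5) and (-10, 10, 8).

√(Σ(x_i - y_i)²) = √((-9 - (-10))² + (5 - 10)² + (-5 - 8)²)
= √(1² + (-5)² + (-13)²) = √(1 + 25 + 169) = √195 ≈ 13.9642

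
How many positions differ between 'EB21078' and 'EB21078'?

Differing positions: none. Hamming distance = 0.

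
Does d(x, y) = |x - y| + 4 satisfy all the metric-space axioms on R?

No. d fails identity of indiscernibles (specifically d(x,x) = 0): d(0, 0) = |0 - 0| + 4 = 0 + 4 = 4 ≠ 0.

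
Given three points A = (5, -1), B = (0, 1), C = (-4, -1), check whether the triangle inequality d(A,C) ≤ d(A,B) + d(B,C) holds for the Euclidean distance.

d(A,B) = √(5² + 2²) = √29 ≈ 5.3852, d(B,C) = √(4² + 2²) = √20 ≈ 4.4721, d(A,C) = √(9² + 0²) = √81 = 9.
d(A,C) = 9 ≤ 5.3852 + 4.4721 = 9.8573. Triangle inequality is satisfied.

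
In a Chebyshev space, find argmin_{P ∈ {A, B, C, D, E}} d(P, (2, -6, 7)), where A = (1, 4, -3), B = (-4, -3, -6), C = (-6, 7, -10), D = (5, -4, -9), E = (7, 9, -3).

Distances: d(A) = 10, d(B) = 13, d(C) = 17, d(D) = 16, d(E) = 15. Nearest: A = (1, 4, -3) with distance 10.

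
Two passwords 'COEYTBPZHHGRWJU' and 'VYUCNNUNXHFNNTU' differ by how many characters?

Differing positions: 1, 2, 3, 4, 5, 6, 7, 8, 9, 11, 12, 13, 14. Hamming distance = 13.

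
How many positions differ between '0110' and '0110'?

Differing positions: none. Hamming distance = 0.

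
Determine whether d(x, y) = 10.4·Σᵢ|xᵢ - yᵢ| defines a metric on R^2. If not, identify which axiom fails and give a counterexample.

Yes. The L1 (Manhattan) norm induces a metric on R^2, and multiplying a metric by a positive constant 10.4 > 0 preserves all four axioms: non-negativity (10.4·||x-y|| ≥ 0), identity (10.4·||x-y|| = 0 ⟺ ||x-y|| = 0 ⟺ x = y), symmetry (||x-y|| = ||y-x||), and the triangle inequality (10.4·||x-z|| ≤ 10.4·||x-y|| + 10.4·||y-z||). So d is a metric.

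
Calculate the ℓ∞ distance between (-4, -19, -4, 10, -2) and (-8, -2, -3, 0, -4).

max(|x_i - y_i|) = max(|-4 - (-8)|, |-19 - (-2)|, |-4 - (-3)|, |10 - 0|, |-2 - (-4)|) = max(4, 17, 1, 10, 2) = 17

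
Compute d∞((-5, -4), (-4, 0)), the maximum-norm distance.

max(|x_i - y_i|) = max(|-5 - (-4)|, |-4 - 0|) = max(1, 4) = 4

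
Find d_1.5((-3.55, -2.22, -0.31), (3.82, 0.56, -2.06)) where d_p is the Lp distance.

(Σ|x_i - y_i|^1.5)^(1/1.5) = (|-3.55 - 3.82|^1.5 + |-2.22 - 0.56|^1.5 + |-0.31 - (-2.06)|^1.5)^(1/1.5)
= (7.37^1.5 + 2.78^1.5 + 1.75^1.5)^(1/1.5) ≈ (20.0079 + 4.6352 + 2.315)^(1/1.5) = (26.9581)^(1/1.5) ≈ 8.9907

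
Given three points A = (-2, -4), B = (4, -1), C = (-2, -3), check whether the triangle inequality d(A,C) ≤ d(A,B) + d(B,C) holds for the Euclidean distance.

d(A,B) = √(6² + 3²) = √45 ≈ 6.7082, d(B,C) = √(6² + 2²) = √40 ≈ 6.3246, d(A,C) = √(0² + 1²) = √1 = 1.
d(A,C) = 1 ≤ 6.7082 + 6.3246 = 13.0328. Triangle inequality is satisfied.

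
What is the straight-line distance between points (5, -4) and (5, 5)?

√(Σ(x_i - y_i)²) = √((5 - 5)² + (-4 - 5)²)
= √(0² + (-9)²) = √(0 + 81) = √81 = 9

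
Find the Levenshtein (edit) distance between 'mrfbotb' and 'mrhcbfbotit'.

Let D[i][j] be the edit distance between the first i characters of 'mrfbotb' and the first j characters of 'mrhcbfbotit', with D[i][0] = i, D[0][j] = j, and D[i][j] = D[i-1][j-1] if the characters match, else 1 + min(D[i-1][j], D[i][j-1], D[i-1][j-1]). Filling the table (rows: prefixes of 'mrfbotb', columns: prefixes of 'mrhcbfbotit'):
     ε  m  r  h  c  b  f  b  o  t  i  t
  ε  0  1  2  3  4  5  6  7  8  9 10 11
  m  1  0  1  2  3  4  5  6  7  8  9 10
  r  2  1  0  1  2  3  4  5  6  7  8  9
  f  3  2  1  1  2  3  3  4  5  6  7  8
  b  4  3  2  2  2  2  3  3  4  5  6  7
  o  5  4  3  3  3  3  3  4  3  4  5  6
  t  6  5  4  4  4  4  4  4  4  3  4  5
  b  7  6  5  5  5  4  5  4  5  4  4  5
The bottom-right entry gives D[7][11] = 5, so no sequence of fewer than 5 edits works. Backtracking through the table gives one optimal edit sequence (5 edits):
  mrfbotb → mrhfbotb (ins h @3)
  mrhfbotb → mrhcfbotb (ins c @4)
  mrhcfbotb → mrhcbfbotb (ins b @5)
  mrhcbfbotb → mrhcbfbotib (ins i @10)
  mrhcbfbotib → mrhcbfbotit (sub b→t @11)
Edit distance = 5.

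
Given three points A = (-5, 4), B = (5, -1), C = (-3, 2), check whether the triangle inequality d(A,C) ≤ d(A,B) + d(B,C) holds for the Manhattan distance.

d(A,B) = 10 + 5 = 15, d(B,C) = 8 + 3 = 11, d(A,C) = 2 + 2 = 4.
d(A,C) = 4 ≤ 15 + 11 = 26. Triangle inequality is satisfied.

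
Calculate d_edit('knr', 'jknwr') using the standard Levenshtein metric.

Let D[i][j] be the edit distance between the first i characters of 'knr' and the first j characters of 'jknwr', with D[i][0] = i, D[0][j] = j, and D[i][j] = D[i-1][j-1] if the characters match, else 1 + min(D[i-1][j], D[i][j-1], D[i-1][j-1]). Filling the table (rows: prefixes of 'knr', columns: prefixes of 'jknwr'):
     ε  j  k  n  w  r
  ε  0  1  2  3  4  5
  k  1  1  1  2  3  4
  n  2  2  2  1  2  3
  r  3  3  3  2  2  2
The bottom-right entry gives D[3][5] = 2, so no sequence of fewer than 2 edits works. Backtracking through the table gives one optimal edit sequence (2 edits):
  knr → jknr (ins j @1)
  jknr → jknwr (ins w @4)
Edit distance = 2.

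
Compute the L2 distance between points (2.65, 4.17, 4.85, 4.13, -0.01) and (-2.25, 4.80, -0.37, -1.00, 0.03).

(Σ|x_i - y_i|^2)^(1/2) = (|2.65 - (-2.25)|^2 + |4.17 - 4.8|^2 + |4.85 - (-0.37)|^2 + |4.13 - (-1)|^2 + |-0.01 - 0.03|^2)^(1/2)
= (4.9^2 + 0.63^2 + 5.22^2 + 5.13^2 + 0.04^2)^(1/2) = (24.01 + 0.3969 + 27.2484 + 26.3169 + 0.0016)^(1/2) = (77.9738)^(1/2) ≈ 8.8303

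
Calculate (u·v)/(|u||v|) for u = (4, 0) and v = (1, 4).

With u = (4, 0), v = (1, 4):
u·v = 4·1 + 0·4 = 4 + 0 = 4.
|u| = √(4² + 0²) = √16, |v| = √(1² + 4²) = √17, so |u||v| = √(16·17) = √272.
cos θ = (u·v)/(|u||v|) = 4/√272 ≈ 0.2425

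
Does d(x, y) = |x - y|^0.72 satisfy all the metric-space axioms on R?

Yes. With 0 < p = 0.72 ≤ 1, d(x,y) = |x-y|^0.72 is a metric on R. Non-negativity and symmetry are immediate; |x-y|^0.72 = 0 ⟺ |x-y| = 0 ⟺ x = y. For the triangle inequality, the function t ↦ t^0.72 is subadditive on [0,∞) when p ≤ 1, so |x-z|^0.72 ≤ (|x-y| + |y-z|)^0.72 ≤ |x-y|^0.72 + |y-z|^0.72.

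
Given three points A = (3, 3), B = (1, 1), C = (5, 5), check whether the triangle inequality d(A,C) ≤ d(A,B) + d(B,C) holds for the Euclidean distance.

d(A,B) = √(2² + 2²) = √8 ≈ 2.8284, d(B,C) = √(4² + 4²) = √32 ≈ 5.6569, d(A,C) = √(2² + 2²) = √8 ≈ 2.8284.
d(A,C) ≈ 2.8284 ≤ 2.8284 + 5.6569 = 8.4853. Triangle inequality is satisfied.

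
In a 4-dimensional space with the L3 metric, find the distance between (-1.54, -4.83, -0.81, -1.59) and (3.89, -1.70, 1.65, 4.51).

(Σ|x_i - y_i|^3)^(1/3) = (|-1.54 - 3.89|^3 + |-4.83 - (-1.7)|^3 + |-0.81 - 1.65|^3 + |-1.59 - 4.51|^3)^(1/3)
= (5.43^3 + 3.13^3 + 2.46^3 + 6.1^3)^(1/3) ≈ (160.103 + 30.6643 + 14.8869 + 226.981)^(1/3) = (432.6352)^(1/3) ≈ 7.5632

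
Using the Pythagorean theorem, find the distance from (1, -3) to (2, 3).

√(Σ(x_i - y_i)²) = √((1 - 2)² + (-3 - 3)²)
= √((-1)² + (-6)²) = √(1 + 36) = √37 ≈ 6.0828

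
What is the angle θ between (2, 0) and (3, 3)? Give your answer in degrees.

With u = (2, 0), v = (3, 3):
u·v = 2·3 + 0·3 = 6 + 0 = 6.
|u| = √(2² + 0²) = √4, |v| = √(3² + 3²) = √18, so |u||v| = √(4·18) = √72.
cos θ = (u·v)/(|u||v|) = 6/√72 ≈ 0.707107
θ = arccos(0.707107) ≈ 45°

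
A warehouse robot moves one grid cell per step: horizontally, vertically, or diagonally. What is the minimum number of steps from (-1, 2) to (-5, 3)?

max(|x_i - y_i|) = max(|-1 - (-5)|, |2 - 3|) = max(4, 1) = 4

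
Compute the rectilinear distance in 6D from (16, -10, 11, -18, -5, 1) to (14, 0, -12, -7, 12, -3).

Σ|x_i - y_i| = |16 - 14| + |-10 - 0| + |11 - (-12)| + |-18 - (-7)| + |-5 - 12| + |1 - (-3)| = 2 + 10 + 23 + 11 + 17 + 4 = 67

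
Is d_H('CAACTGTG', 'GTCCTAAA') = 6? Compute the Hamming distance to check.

Differing positions: 1, 2, 3, 6, 7, 8. Hamming distance = 6, so the claim is true.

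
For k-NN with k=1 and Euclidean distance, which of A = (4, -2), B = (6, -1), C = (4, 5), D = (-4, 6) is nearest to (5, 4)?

Distances: d(A) ≈ 6.0828, d(B) ≈ 5.099, d(C) ≈ 1.4142, d(D) ≈ 9.2195. Nearest: C = (4, 5) with distance 1.4142.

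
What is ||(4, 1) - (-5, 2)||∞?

max(|x_i - y_i|) = max(|4 - (-5)|, |1 - 2|) = max(9, 1) = 9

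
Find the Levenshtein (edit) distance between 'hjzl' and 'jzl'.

Let D[i][j] be the edit distance between the first i characters of 'hjzl' and the first j characters of 'jzl', with D[i][0] = i, D[0][j] = j, and D[i][j] = D[i-1][j-1] if the characters match, else 1 + min(D[i-1][j], D[i][j-1], D[i-1][j-1]). Filling the table (rows: prefixes of 'hjzl', columns: prefixes of 'jzl'):
     ε  j  z  l
  ε  0  1  2  3
  h  1  1  2  3
  j  2  1  2  3
  z  3  2  1  2
  l  4  3  2  1
The bottom-right entry gives D[4][3] = 1, so no sequence of fewer than 1 edit works. Backtracking through the table gives one optimal edit sequence (1 edit):
  hjzl → jzl (del h @1)
Edit distance = 1.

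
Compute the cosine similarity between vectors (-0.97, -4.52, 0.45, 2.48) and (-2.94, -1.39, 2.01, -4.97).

With u = (-0.97, -4.52, 0.45, 2.48), v = (-2.94, -1.39, 2.01, -4.97):
u·v = (-0.97)·(-2.94) + (-4.52)·(-1.39) + 0.45·2.01 + 2.48·(-4.97) = 2.8518 + 6.2828 + 0.9045 + (-12.3256) = -2.2865.
|u| = √((-0.97)² + (-4.52)² + 0.45² + 2.48²) = √(0.9409 + 20.4304 + 0.2025 + 6.1504) = √27.7242, |v| = √((-2.94)² + (-1.39)² + 2.01² + (-4.97)²) = √(8.6436 + 1.9321 + 4.0401 + 24.7009) = √39.3167.
cos θ = (u·v)/(|u||v|) = -2.2865/(√27.7242·√39.3167) ≈ -0.0693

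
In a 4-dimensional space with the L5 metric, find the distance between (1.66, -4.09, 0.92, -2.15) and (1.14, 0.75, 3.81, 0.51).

(Σ|x_i - y_i|^5)^(1/5) = (|1.66 - 1.14|^5 + |-4.09 - 0.75|^5 + |0.92 - 3.81|^5 + |-2.15 - 0.51|^5)^(1/5)
= (0.52^5 + 4.84^5 + 2.89^5 + 2.66^5)^(1/5) ≈ (0.038 + 2655.9923 + 201.5994 + 133.1705)^(1/5) = (2990.8002)^(1/5) ≈ 4.9563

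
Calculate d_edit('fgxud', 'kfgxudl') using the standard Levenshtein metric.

Let D[i][j] be the edit distance between the first i characters of 'fgxud' and the first j characters of 'kfgxudl', with D[i][0] = i, D[0][j] = j, and D[i][j] = D[i-1][j-1] if the characters match, else 1 + min(D[i-1][j], D[i][j-1], D[i-1][j-1]). Filling the table (rows: prefixes of 'fgxud', columns: prefixes of 'kfgxudl'):
     ε  k  f  g  x  u  d  l
  ε  0  1  2  3  4  5  6  7
  f  1  1  1  2  3  4  5  6
  g  2  2  2  1  2  3  4  5
  x  3  3  3  2  1  2  3  4
  u  4  4  4  3  2  1  2  3
  d  5  5  5  4  3  2  1  2
The bottom-right entry gives D[5][7] = 2, so no sequence of fewer than 2 edits works. Backtracking through the table gives one optimal edit sequence (2 edits):
  fgxud → kfgxud (ins k @1)
  kfgxud → kfgxudl (ins l @7)
Edit distance = 2.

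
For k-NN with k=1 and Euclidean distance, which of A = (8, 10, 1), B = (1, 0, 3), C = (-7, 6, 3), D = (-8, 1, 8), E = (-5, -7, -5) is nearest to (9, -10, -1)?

Distances: d(A) ≈ 20.1246, d(B) ≈ 13.4164, d(C) ≈ 22.9783, d(D) ≈ 22.1585, d(E) ≈ 14.8661. Nearest: B = (1, 0, 3) with distance 13.4164.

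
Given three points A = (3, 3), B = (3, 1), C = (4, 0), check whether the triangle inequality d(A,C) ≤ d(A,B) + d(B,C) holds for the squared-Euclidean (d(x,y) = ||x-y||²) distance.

d(A,B) = 0² + 2² = 4, d(B,C) = 1² + 1² = 2, d(A,C) = 1² + 3² = 10.
d(A,C) = 10 > 4 + 2 = 6. Triangle inequality is VIOLATED. (Squared-Euclidean is not a metric — this is a counterexample.)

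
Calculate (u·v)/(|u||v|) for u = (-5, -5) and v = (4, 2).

With u = (-5, -5), v = (4, 2):
u·v = (-5)·4 + (-5)·2 = (-20) + (-10) = -30.
|u| = √((-5)² + (-5)²) = √50, |v| = √(4² + 2²) = √20, so |u||v| = √(50·20) = √1000.
cos θ = (u·v)/(|u||v|) = -30/√1000 ≈ -0.9487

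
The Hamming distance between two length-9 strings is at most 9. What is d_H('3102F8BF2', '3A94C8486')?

Differing positions: 2, 3, 4, 5, 7, 8, 9. Hamming distance = 7. The maximum possible Hamming distance for length-9 strings is 9, so d_H/9 = 7/9 ≈ 0.7778.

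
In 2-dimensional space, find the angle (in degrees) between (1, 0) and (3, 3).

With u = (1, 0), v = (3, 3):
u·v = 1·3 + 0·3 = 3 + 0 = 3.
|u| = √(1² + 0²) = √1, |v| = √(3² + 3²) = √18, so |u||v| = √(1·18) = √18.
cos θ = (u·v)/(|u||v|) = 3/√18 ≈ 0.707107
θ = arccos(0.707107) ≈ 45°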